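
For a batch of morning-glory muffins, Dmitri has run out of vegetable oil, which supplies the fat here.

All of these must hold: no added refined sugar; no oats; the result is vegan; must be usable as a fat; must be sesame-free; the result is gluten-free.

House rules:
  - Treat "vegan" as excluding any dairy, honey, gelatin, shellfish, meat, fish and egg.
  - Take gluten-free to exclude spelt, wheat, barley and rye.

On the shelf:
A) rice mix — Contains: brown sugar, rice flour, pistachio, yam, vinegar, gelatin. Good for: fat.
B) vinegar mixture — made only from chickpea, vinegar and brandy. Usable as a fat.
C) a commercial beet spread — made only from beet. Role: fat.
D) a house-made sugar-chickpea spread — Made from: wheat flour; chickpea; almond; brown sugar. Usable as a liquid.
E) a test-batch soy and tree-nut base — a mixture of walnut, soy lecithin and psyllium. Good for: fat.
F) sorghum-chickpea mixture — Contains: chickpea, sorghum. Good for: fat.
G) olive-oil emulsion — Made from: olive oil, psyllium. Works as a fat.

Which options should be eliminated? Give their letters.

A, D

A: has gelatin, so not vegan; has brown sugar, so not no-added-sugar — out
B: only brandy, chickpea and vinegar; none excluded — OK
C: only beet; none excluded — valid
D: not usable as a fat; has wheat flour, so not gluten-free (and 1 more) — no
E: works as a fat, no refined sugar, no sesame — valid
F: works as a fat, no refined sugar, no oats — OK
G: only psyllium and olive oil; none excluded — keep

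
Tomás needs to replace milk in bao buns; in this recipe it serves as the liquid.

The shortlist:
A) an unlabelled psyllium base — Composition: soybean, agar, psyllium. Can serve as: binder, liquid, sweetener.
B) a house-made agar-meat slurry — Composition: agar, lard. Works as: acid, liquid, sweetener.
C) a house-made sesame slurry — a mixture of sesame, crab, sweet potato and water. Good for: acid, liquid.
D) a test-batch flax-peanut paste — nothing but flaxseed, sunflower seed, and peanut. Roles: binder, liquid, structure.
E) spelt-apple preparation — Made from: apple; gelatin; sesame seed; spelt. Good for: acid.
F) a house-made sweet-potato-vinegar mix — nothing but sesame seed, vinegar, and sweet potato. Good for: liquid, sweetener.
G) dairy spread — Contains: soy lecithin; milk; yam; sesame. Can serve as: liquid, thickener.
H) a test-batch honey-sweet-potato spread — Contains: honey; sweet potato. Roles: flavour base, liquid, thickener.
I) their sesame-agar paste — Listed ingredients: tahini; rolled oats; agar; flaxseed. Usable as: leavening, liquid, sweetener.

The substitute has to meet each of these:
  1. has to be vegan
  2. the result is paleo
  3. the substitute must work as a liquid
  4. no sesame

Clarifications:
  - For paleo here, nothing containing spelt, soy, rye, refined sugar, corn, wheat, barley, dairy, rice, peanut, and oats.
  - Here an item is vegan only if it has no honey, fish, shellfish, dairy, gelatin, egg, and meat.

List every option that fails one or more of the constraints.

A: has soybean, so not paleo — out
B: has lard, so not vegan — no
C: has crab, so not vegan; has sesame, so not sesame-free — out
D: has peanut, so not paleo — reject
E: not usable as a liquid; has spelt, so not paleo (and 2 more) — no
F: has sesame seed, so not sesame-free — reject
G: has milk, so not paleo; has milk, so not vegan (and 1 more) — out
H: has honey, so not vegan — reject
I: has rolled oats, so not paleo; has tahini, so not sesame-free — no

A, B, C, D, E, F, G, H, I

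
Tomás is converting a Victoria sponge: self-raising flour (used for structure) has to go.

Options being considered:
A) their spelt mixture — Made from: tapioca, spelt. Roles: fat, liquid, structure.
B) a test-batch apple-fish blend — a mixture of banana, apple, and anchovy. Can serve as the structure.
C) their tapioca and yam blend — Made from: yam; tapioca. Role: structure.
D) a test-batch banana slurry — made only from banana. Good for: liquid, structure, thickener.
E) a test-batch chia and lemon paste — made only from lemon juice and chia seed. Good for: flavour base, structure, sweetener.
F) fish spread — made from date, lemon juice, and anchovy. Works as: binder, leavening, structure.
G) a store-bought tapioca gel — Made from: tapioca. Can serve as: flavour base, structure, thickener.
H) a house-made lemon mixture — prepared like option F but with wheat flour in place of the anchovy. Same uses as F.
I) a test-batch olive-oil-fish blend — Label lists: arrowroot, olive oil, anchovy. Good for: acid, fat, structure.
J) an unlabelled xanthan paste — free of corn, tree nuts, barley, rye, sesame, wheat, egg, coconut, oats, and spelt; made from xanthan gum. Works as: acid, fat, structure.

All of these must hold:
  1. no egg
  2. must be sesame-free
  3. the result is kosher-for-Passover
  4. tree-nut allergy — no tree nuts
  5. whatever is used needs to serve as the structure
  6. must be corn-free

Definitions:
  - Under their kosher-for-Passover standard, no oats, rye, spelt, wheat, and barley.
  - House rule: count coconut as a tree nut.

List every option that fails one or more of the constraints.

A: has spelt, so not kosher-for-Passover — out
B: nothing on the exclusion list — valid
C: only tapioca and yam; none excluded — keep
D: only banana; none excluded — valid
E: kosher-for-Passover, no egg — valid
F: only anchovy, lemon juice, and date; none excluded — OK
G: only tapioca; none excluded — keep
H: has wheat flour, so not kosher-for-Passover — no
I: kosher-for-Passover, no egg — keep
J: no corn, tree-nut-free — keep

A, H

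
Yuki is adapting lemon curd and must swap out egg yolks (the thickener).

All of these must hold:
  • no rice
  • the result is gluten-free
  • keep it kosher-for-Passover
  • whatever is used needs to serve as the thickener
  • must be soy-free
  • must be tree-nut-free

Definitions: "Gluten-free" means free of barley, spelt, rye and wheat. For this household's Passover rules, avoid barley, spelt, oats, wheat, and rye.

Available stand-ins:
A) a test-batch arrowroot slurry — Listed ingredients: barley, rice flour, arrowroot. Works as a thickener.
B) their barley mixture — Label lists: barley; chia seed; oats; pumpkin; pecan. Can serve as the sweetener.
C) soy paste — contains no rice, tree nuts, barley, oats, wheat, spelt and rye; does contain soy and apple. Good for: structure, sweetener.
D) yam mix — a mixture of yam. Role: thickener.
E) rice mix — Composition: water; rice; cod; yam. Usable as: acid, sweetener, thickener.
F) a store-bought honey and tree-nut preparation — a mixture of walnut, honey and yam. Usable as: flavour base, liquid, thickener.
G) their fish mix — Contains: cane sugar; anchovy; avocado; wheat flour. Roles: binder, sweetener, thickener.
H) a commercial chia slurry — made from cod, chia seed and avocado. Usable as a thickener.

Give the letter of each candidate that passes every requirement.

D, H

A: has barley, so not gluten-free; has barley, so not kosher-for-Passover (and 1 more) — no
B: not usable as a thickener; has barley, so not gluten-free (and 2 more) — no
C: not usable as a thickener; has soy, so not soy-free — no
D: only yam; none excluded — valid
E: has rice, so not rice-free — no
F: has walnut, so not tree-nut-free — reject
G: has wheat flour, so not gluten-free; has wheat flour, so not kosher-for-Passover — out
H: every rule checks out — keep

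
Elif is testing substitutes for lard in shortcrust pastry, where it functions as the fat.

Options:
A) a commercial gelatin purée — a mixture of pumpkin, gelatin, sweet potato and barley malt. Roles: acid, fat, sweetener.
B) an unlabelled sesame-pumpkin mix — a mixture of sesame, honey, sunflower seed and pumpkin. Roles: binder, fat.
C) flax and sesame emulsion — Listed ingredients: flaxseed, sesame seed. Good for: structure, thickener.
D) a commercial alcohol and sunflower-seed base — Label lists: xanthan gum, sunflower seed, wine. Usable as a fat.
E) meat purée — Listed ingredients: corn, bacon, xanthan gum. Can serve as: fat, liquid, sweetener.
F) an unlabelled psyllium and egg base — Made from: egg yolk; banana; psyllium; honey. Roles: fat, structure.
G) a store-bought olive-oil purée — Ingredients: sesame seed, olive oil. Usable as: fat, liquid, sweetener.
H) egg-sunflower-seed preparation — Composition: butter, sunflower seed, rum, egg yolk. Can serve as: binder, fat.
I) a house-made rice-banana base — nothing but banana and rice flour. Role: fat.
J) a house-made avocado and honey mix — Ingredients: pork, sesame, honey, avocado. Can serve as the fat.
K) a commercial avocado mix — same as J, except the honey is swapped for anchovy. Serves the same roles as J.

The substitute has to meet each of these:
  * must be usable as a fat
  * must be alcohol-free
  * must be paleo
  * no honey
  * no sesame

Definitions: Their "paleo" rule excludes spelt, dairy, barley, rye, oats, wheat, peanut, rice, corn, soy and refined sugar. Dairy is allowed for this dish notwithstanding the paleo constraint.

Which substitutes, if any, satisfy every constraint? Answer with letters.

A: has barley malt, so not paleo — reject
B: has honey, so not honey-free; has sesame, so not sesame-free — out
C: not usable as a fat; has sesame seed, so not sesame-free — reject
D: has wine, so not alcohol-free — out
E: has corn, so not paleo — out
F: has honey, so not honey-free — out
G: has sesame seed, so not sesame-free — reject
H: has rum, so not alcohol-free — out
I: has rice flour, so not paleo — out
J: has honey, so not honey-free; has sesame, so not sesame-free — out
K: has sesame, so not sesame-free — no

none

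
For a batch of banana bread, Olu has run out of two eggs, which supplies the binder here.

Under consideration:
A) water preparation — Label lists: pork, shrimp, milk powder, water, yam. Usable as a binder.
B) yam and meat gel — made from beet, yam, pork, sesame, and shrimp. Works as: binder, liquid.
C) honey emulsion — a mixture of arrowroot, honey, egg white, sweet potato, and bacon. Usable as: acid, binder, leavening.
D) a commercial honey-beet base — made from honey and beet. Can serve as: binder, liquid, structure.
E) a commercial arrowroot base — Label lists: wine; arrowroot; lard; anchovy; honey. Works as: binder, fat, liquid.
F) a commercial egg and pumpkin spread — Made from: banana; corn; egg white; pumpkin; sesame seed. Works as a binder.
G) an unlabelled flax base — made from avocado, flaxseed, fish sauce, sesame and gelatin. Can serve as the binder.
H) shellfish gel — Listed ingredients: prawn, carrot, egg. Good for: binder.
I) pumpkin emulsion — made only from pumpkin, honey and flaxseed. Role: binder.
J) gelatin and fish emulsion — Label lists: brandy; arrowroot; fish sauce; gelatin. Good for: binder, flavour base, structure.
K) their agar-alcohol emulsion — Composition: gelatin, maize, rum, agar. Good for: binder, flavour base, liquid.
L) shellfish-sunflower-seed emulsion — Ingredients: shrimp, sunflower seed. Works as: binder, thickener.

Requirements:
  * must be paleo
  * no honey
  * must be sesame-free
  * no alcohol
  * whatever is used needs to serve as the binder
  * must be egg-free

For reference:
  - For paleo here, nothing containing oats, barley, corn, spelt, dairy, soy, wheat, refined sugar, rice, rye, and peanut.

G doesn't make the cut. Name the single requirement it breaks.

usable as a binder: satisfied
paleo: satisfied
sesame-free: has sesame — fails
egg-free: satisfied
honey-free: satisfied
alcohol-free: satisfied

sesame-free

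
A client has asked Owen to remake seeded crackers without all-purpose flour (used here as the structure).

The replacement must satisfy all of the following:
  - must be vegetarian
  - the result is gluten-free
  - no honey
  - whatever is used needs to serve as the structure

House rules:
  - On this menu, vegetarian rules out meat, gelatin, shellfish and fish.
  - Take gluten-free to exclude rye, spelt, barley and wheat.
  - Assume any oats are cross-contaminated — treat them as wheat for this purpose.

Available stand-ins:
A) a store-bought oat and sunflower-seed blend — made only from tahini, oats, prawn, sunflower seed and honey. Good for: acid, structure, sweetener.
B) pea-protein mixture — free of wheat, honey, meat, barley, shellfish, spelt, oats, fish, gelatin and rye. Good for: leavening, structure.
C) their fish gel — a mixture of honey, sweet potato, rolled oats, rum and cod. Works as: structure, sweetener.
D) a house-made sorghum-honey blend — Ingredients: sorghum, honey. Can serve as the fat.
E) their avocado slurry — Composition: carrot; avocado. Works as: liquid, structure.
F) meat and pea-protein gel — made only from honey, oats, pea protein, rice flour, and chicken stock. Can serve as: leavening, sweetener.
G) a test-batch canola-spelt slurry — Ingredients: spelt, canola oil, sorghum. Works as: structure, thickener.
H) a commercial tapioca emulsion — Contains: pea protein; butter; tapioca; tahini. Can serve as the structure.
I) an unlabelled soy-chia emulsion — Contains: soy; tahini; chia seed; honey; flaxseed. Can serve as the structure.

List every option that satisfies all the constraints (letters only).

B, E, H

A: has prawn, so not vegetarian; has oats, so not gluten-free (and 1 more) — reject
B: every rule checks out — OK
C: has cod, so not vegetarian; has rolled oats, so not gluten-free (and 1 more) — reject
D: not usable as a structure; has honey, so not honey-free — reject
E: only avocado and carrot; none excluded — valid
F: not usable as a structure; has chicken stock, so not vegetarian (and 2 more) — no
G: has spelt, so not gluten-free — out
H: every rule checks out — keep
I: has honey, so not honey-free — no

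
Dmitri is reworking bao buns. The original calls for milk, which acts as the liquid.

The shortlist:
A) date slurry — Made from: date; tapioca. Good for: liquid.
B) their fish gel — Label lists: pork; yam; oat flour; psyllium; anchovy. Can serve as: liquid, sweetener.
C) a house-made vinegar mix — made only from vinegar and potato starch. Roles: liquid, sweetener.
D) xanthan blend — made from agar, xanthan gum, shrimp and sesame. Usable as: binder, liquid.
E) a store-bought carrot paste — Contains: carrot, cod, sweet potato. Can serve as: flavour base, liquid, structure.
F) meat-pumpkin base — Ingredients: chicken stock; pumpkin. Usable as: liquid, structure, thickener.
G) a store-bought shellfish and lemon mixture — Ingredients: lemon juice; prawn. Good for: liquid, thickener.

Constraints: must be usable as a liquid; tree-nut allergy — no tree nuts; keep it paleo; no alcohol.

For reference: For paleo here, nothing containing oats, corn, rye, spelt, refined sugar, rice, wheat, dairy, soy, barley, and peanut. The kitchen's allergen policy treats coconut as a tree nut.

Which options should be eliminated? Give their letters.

B

A: tree-nut-free, paleo — valid
B: has oat flour, so not paleo — out
C: all constraints satisfied — OK
D: every rule checks out — valid
E: all constraints satisfied — valid
F: all constraints satisfied — keep
G: only prawn and lemon juice; none excluded — valid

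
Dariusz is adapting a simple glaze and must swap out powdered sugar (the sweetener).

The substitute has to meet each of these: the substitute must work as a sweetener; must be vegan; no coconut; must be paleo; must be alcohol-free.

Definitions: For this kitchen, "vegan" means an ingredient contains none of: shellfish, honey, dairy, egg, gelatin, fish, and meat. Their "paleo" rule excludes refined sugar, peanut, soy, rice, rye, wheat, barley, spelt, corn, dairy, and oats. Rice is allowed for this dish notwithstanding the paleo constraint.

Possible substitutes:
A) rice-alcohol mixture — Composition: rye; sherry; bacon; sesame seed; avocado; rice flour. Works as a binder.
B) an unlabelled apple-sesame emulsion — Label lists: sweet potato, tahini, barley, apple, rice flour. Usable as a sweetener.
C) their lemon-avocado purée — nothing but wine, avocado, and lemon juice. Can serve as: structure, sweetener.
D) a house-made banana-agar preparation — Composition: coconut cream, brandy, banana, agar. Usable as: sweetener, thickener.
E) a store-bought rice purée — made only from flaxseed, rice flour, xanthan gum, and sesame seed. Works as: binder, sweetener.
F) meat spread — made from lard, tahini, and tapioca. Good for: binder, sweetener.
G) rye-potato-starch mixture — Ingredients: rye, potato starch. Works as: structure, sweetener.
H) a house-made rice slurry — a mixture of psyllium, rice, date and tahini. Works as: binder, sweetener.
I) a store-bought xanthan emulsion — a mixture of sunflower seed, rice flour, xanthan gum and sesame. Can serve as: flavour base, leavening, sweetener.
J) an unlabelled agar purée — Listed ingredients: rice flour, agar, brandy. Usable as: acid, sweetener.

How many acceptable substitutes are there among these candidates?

A: not usable as a sweetener; has bacon, so not vegan (and 2 more) — out
B: has barley, so not paleo — reject
C: has wine, so not alcohol-free — no
D: has brandy, so not alcohol-free; has coconut cream, so not coconut-free — reject
E: rice is permitted under the paleo carve-out; nothing else excluded — valid
F: has lard, so not vegan — no
G: has rye, so not paleo — out
H: rice is permitted under the paleo carve-out; nothing else excluded — OK
I: rice is permitted under the paleo carve-out; nothing else excluded — valid
J: has brandy, so not alcohol-free — out

3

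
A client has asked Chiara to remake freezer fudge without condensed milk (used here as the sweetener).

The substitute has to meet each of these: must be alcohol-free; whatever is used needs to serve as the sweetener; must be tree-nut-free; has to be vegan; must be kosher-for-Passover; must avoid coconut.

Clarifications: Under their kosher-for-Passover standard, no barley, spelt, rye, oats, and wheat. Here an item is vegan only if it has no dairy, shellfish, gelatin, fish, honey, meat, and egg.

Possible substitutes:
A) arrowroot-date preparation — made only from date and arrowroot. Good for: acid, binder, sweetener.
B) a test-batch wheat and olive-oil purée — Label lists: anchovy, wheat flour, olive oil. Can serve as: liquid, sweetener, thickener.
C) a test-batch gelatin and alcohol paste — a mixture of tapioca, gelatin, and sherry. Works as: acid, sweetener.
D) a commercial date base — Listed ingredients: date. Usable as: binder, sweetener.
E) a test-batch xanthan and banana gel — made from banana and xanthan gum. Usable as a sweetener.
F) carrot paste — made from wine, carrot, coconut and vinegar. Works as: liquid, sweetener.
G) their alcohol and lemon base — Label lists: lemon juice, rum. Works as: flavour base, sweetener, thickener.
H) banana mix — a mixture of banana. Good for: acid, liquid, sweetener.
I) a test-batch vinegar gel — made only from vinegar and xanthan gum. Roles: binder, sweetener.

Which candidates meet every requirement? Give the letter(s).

A, D, E, H, I

A: no tree nuts, vegan — valid
B: has wheat flour, so not kosher-for-Passover; has anchovy, so not vegan — reject
C: has gelatin, so not vegan; has sherry, so not alcohol-free — no
D: only date; none excluded — keep
E: only banana and xanthan gum; none excluded — OK
F: has coconut, so not coconut-free; has wine, so not alcohol-free — reject
G: has rum, so not alcohol-free — no
H: all constraints satisfied — valid
I: nothing on the exclusion list — keep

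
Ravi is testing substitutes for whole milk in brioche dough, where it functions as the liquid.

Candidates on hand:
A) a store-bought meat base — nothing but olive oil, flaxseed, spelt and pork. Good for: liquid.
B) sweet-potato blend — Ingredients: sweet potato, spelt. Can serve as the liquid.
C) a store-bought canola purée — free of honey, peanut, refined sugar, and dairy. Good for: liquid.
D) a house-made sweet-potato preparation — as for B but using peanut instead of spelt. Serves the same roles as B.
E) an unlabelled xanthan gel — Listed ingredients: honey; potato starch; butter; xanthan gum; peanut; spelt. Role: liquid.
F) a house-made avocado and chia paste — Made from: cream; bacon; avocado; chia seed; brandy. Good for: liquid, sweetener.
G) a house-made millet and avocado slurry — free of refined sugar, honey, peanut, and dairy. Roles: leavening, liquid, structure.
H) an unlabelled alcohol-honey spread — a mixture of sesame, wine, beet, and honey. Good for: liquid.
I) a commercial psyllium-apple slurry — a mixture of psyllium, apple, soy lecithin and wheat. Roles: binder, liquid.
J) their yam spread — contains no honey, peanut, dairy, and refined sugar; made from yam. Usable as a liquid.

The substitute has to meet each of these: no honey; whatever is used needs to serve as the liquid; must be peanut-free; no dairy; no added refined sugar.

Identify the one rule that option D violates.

peanut-free

usable as a liquid: satisfied
no-added-sugar: satisfied
peanut-free: has peanut — fails
dairy-free: satisfied
honey-free: satisfied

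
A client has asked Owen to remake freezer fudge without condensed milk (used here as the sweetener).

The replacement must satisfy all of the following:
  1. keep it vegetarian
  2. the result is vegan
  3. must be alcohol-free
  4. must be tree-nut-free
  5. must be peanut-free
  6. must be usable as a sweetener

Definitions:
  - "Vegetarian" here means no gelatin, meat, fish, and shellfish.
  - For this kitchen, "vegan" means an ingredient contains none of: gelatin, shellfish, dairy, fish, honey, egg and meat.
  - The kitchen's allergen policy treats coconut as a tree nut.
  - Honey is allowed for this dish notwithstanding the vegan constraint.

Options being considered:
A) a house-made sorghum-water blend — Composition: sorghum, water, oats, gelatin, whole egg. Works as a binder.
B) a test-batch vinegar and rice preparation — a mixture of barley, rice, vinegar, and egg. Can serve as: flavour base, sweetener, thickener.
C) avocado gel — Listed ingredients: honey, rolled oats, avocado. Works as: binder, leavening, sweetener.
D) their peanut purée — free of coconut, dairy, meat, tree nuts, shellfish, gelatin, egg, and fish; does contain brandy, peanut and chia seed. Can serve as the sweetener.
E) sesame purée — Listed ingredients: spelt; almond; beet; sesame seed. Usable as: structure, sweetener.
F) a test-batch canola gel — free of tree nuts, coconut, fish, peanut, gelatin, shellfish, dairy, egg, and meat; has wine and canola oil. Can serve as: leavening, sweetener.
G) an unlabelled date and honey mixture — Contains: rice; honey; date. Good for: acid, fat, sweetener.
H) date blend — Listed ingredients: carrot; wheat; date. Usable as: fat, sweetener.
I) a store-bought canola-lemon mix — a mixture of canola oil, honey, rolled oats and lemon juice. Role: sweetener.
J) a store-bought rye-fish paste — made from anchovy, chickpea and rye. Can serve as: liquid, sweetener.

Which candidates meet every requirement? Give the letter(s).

C, G, H, I

A: not usable as a sweetener; has gelatin, so not vegetarian (and 1 more) — no
B: has egg, so not vegan — reject
C: honey is permitted under the vegan carve-out; nothing else excluded — OK
D: has peanut, so not peanut-free; has brandy, so not alcohol-free — out
E: has almond, so not tree-nut-free — out
F: has wine, so not alcohol-free — out
G: honey is permitted under the vegan carve-out; nothing else excluded — valid
H: only wheat, carrot and date; none excluded — keep
I: honey is permitted under the vegan carve-out; nothing else excluded — keep
J: has anchovy, so not vegetarian; has anchovy, so not vegan — reject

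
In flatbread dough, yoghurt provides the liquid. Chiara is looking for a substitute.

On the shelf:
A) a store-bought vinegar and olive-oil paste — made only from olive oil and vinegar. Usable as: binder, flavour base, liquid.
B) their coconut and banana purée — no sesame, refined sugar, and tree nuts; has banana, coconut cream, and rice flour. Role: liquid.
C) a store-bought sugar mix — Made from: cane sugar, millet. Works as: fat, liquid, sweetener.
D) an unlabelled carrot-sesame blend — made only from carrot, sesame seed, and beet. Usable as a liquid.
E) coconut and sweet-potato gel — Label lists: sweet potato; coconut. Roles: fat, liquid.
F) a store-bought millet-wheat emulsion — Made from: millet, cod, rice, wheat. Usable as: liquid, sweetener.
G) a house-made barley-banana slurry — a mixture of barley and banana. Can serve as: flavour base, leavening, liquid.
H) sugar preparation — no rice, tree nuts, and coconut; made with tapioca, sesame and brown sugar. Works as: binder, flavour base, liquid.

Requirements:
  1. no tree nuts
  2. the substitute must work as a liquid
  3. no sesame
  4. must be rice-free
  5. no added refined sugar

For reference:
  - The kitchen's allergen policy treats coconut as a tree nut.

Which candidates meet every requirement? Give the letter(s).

A, G

A: every rule checks out — keep
B: has rice flour, so not rice-free; has coconut cream, so not tree-nut-free — no
C: has cane sugar, so not no-added-sugar — no
D: has sesame seed, so not sesame-free — no
E: has coconut, so not tree-nut-free — reject
F: has rice, so not rice-free — no
G: no rice, no sesame — OK
H: has brown sugar, so not no-added-sugar; has sesame, so not sesame-free — no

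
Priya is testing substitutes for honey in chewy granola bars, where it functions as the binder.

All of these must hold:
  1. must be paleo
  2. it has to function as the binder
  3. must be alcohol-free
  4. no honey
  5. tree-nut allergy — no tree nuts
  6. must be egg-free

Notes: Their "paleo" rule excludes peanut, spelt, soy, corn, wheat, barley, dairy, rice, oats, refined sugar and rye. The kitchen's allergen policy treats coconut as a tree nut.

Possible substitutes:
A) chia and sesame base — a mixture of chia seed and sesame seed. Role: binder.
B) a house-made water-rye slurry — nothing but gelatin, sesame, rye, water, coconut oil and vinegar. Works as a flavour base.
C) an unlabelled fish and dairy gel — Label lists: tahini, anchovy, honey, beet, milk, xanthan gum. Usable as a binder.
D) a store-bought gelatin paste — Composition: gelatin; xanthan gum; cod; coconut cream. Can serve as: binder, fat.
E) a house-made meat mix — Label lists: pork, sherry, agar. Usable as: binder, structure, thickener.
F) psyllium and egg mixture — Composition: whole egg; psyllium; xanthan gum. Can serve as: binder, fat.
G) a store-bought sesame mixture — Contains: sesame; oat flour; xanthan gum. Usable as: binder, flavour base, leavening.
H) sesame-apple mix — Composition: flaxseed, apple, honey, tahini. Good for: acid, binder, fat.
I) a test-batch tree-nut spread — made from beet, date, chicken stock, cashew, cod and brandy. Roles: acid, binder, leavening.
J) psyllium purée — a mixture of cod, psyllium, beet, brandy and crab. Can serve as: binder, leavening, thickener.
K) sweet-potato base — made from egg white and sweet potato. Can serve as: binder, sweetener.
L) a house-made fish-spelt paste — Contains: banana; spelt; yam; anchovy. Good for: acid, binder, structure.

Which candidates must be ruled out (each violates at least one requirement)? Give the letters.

A: every rule checks out — OK
B: not usable as a binder; has rye, so not paleo (and 1 more) — reject
C: has milk, so not paleo; has honey, so not honey-free — out
D: has coconut cream, so not tree-nut-free — reject
E: has sherry, so not alcohol-free — reject
F: has whole egg, so not egg-free — no
G: has oat flour, so not paleo — reject
H: has honey, so not honey-free — no
I: has cashew, so not tree-nut-free; has brandy, so not alcohol-free — reject
J: has brandy, so not alcohol-free — out
K: has egg white, so not egg-free — out
L: has spelt, so not paleo — no

B, C, D, E, F, G, H, I, J, K, L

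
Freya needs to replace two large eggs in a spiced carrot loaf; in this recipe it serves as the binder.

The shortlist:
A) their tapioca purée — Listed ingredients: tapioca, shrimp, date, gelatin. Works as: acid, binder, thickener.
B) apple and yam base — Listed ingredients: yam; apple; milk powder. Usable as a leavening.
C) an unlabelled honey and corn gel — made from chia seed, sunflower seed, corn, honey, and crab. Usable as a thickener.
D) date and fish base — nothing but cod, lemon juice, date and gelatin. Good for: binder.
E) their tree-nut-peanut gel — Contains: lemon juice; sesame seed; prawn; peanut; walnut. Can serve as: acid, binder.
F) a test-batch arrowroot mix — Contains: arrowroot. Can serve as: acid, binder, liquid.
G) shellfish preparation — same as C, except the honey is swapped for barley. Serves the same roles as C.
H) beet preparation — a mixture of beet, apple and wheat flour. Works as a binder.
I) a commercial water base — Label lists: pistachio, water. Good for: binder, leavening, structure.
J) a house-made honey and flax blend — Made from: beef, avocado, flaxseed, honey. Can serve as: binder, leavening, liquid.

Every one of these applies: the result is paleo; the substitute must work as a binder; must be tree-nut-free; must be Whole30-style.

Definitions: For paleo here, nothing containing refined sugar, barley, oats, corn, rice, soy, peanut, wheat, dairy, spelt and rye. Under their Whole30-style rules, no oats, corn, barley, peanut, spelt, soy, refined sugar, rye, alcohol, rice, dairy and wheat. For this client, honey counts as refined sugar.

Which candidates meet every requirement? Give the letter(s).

A: no tree nuts, Whole30-style — keep
B: not usable as a binder; has milk powder, so not paleo (and 1 more) — no
C: not usable as a binder; has corn, so not paleo (and 1 more) — no
D: cod and gelatin etc. — none of it excluded — valid
E: has peanut, so not paleo; has peanut, so not Whole30-style (and 1 more) — no
F: works as a binder, Whole30-style, paleo — keep
G: not usable as a binder; has barley, so not paleo (and 1 more) — out
H: has wheat flour, so not paleo; has wheat flour, so not Whole30-style — no
I: has pistachio, so not tree-nut-free — reject
J: has honey, so not paleo; has honey, so not Whole30-style — out

A, D, F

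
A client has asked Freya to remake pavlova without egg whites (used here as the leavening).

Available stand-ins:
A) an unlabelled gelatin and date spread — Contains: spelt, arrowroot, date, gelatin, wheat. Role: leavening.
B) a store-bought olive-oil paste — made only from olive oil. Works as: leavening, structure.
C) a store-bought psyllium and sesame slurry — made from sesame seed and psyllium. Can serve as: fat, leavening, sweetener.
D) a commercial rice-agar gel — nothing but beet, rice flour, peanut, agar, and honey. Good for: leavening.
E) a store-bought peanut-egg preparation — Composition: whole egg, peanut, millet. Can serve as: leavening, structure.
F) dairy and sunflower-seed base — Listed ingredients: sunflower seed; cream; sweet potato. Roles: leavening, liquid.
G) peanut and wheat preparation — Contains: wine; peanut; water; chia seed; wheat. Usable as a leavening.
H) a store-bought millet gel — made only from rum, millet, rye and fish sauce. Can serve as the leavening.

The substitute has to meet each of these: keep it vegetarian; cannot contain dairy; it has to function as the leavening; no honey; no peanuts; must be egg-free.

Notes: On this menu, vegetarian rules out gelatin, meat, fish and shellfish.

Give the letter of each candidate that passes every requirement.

B, C

A: has gelatin, so not vegetarian — out
B: works as a leavening, no honey, no egg — OK
C: works as a leavening, vegetarian, no peanut — OK
D: has honey, so not honey-free; has peanut, so not peanut-free — out
E: has whole egg, so not egg-free; has peanut, so not peanut-free — reject
F: has cream, so not dairy-free — out
G: has peanut, so not peanut-free — no
H: has fish sauce, so not vegetarian — out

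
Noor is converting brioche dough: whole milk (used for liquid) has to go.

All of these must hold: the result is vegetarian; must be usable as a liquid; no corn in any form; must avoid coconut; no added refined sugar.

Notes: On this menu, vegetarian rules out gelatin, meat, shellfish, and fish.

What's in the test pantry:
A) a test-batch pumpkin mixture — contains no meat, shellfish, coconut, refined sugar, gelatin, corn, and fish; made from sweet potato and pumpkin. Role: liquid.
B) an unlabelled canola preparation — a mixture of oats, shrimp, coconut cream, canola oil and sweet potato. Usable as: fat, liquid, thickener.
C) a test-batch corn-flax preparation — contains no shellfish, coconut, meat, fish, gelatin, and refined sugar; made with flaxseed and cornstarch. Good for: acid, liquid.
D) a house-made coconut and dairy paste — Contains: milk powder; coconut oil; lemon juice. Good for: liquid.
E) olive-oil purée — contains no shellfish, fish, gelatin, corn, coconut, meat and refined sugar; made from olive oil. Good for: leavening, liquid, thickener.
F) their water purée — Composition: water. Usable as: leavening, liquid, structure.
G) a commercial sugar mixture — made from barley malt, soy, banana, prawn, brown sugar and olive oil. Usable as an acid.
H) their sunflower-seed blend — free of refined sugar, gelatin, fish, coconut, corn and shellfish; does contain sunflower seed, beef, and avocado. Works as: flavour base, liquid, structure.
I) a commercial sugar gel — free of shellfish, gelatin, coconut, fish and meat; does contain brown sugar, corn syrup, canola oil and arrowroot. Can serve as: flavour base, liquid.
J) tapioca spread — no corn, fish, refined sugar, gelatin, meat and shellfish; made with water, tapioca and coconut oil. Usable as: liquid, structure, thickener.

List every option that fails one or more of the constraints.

B, C, D, G, H, I, J

A: no coconut, no corn — keep
B: has shrimp, so not vegetarian; has coconut cream, so not coconut-free — out
C: has cornstarch, so not corn-free — out
D: has coconut oil, so not coconut-free — reject
E: works as a liquid, no refined sugar, no corn — valid
F: only water; none excluded — OK
G: not usable as a liquid; has prawn, so not vegetarian (and 1 more) — no
H: has beef, so not vegetarian — reject
I: has corn syrup, so not corn-free; has brown sugar, so not no-added-sugar — out
J: has coconut oil, so not coconut-free — reject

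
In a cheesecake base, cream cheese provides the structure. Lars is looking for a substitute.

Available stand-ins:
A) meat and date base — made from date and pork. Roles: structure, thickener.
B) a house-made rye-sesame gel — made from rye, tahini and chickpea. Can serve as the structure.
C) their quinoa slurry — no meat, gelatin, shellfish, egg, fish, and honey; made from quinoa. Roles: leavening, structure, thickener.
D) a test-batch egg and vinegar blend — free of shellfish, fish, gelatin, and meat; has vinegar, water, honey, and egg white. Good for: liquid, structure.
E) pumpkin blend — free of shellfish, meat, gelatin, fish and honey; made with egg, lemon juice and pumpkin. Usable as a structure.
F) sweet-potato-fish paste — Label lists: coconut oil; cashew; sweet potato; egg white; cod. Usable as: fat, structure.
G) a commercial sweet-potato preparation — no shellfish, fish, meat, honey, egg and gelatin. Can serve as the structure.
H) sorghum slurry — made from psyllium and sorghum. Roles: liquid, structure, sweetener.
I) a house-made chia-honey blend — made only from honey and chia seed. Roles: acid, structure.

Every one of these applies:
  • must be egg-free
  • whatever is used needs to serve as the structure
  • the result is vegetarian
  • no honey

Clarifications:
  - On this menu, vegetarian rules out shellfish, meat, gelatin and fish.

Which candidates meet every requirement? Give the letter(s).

A: has pork, so not vegetarian — no
B: no egg, vegetarian — keep
C: works as a structure, no egg, vegetarian — keep
D: has honey, so not honey-free; has egg white, so not egg-free — out
E: has egg, so not egg-free — no
F: has cod, so not vegetarian; has egg white, so not egg-free — out
G: works as a structure, vegetarian, no egg — valid
H: works as a structure, no egg, vegetarian — valid
I: has honey, so not honey-free — no

B, C, G, H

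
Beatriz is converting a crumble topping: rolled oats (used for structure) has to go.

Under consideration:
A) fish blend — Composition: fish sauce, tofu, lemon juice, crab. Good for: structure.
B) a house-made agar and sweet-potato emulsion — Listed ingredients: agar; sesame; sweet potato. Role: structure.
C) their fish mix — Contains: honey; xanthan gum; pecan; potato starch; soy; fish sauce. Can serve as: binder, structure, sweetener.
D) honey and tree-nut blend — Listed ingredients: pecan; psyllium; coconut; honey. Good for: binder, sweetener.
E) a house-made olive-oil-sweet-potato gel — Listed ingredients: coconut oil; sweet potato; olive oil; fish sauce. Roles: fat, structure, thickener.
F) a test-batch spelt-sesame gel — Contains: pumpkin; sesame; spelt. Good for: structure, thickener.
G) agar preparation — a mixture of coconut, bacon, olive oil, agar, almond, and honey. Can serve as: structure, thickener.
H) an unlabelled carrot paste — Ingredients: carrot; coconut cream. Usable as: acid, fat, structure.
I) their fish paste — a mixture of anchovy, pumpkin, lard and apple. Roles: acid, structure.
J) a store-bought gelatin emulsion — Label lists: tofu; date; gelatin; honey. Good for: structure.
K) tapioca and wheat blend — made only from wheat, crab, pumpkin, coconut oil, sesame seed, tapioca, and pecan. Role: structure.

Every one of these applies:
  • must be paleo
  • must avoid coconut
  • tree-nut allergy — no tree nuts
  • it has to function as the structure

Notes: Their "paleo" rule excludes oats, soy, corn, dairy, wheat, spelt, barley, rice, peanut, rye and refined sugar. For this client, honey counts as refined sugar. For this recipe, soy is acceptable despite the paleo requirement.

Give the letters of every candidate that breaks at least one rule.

C, D, E, F, G, H, J, K

A: soy is permitted under the paleo carve-out; nothing else excluded — valid
B: all constraints satisfied — keep
C: has honey, so not paleo; has pecan, so not tree-nut-free — no
D: not usable as a structure; has honey, so not paleo (and 2 more) — out
E: has coconut oil, so not coconut-free — no
F: has spelt, so not paleo — reject
G: has honey, so not paleo; has almond, so not tree-nut-free (and 1 more) — out
H: has coconut cream, so not coconut-free — no
I: every rule checks out — keep
J: has honey, so not paleo — reject
K: has wheat, so not paleo; has pecan, so not tree-nut-free (and 1 more) — out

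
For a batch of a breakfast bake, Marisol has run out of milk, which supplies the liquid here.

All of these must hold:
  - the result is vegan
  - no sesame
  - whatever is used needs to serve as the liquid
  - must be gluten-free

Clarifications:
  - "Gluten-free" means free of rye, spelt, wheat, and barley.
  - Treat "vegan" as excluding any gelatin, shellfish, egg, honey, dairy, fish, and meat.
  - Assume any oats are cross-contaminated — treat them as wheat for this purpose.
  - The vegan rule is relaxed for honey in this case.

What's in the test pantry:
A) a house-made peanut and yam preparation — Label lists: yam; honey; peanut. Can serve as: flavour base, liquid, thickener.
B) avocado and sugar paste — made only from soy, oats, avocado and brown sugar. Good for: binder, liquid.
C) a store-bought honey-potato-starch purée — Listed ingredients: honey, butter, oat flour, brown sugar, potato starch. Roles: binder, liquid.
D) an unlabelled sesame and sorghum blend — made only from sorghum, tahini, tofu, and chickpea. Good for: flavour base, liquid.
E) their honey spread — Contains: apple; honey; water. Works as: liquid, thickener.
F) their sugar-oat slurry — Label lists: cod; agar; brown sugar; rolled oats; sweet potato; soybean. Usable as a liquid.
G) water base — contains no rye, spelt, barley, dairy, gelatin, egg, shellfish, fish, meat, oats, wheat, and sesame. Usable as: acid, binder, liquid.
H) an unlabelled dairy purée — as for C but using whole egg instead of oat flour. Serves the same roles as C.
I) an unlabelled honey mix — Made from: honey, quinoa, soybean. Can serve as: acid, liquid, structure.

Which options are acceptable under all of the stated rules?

A: honey is permitted under the vegan carve-out; nothing else excluded — valid
B: has oats, so not gluten-free — out
C: has oat flour, so not gluten-free; has butter, so not vegan — no
D: has tahini, so not sesame-free — reject
E: honey is permitted under the vegan carve-out; nothing else excluded — OK
F: has rolled oats, so not gluten-free; has cod, so not vegan — reject
G: works as a liquid, gluten-free, no sesame — OK
H: has butter, so not vegan — reject
I: honey is permitted under the vegan carve-out; nothing else excluded — OK

A, E, G, I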